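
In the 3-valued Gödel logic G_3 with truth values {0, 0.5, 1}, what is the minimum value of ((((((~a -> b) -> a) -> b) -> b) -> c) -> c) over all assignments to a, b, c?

0.50

The minimum is attained at a = 0, b = 0.5, c = 0.5:
  ~a: Gödel ¬ of 0 = 1 (operand is 0)
  (~a -> b): 1 > 0.5, so result = 0.5
  ((~a -> b) -> a): 0.5 > 0, so result = 0
  (((~a -> b) -> a) -> b): 0 ≤ 0.5, so result = 1
  ((((~a -> b) -> a) -> b) -> b): 1 > 0.5, so result = 0.5
  (((((~a -> b) -> a) -> b) -> b) -> c): 0.5 ≤ 0.5, so result = 1
  ((((((~a -> b) -> a) -> b) -> b) -> c) -> c): 1 > 0.5, so result = 0.5
Checking all 27 assignments confirms none give a value below 0.50.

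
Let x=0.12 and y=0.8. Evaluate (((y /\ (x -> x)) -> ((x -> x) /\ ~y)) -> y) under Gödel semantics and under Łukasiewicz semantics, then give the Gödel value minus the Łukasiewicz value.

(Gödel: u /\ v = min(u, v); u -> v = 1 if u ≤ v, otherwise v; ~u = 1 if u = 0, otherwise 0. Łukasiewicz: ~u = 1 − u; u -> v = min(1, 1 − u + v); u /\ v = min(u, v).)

Gödel evaluation:
  (x -> x): 0.12 ≤ 0.12, so result = 1
  (y /\ (x -> x)) = min(0.8, 1) = 0.8
  (x -> x): 0.12 ≤ 0.12, so result = 1
  ~y: Gödel ¬ of 0.8 = 0 (operand ≠ 0)
  ((x -> x) /\ ~y) = min(1, 0) = 0
  ((y /\ (x -> x)) -> ((x -> x) /\ ~y)): 0.8 > 0, so result = 0
  (((y /\ (x -> x)) -> ((x -> x) /\ ~y)) -> y): 0 ≤ 0.8, so result = 1
  Gödel value = 1
Łukasiewicz evaluation:
  (x -> x): min(1, 1 − 0.12 + 0.12) = 1
  (y /\ (x -> x)) = min(0.8, 1) = 0.8
  (x -> x): min(1, 1 − 0.12 + 0.12) = 1
  ~y: Łukasiewicz ¬ gives 1 − 0.8 = 0.2
  ((x -> x) /\ ~y) = min(1, 0.2) = 0.2
  ((y /\ (x -> x)) -> ((x -> x) /\ ~y)): min(1, 1 − 0.8 + 0.2) = 0.4
  (((y /\ (x -> x)) -> ((x -> x) /\ ~y)) -> y): min(1, 1 − 0.4 + 0.8) = 1
  Łukasiewicz value = 1
Difference: 1 − 1 = 0.00

0.00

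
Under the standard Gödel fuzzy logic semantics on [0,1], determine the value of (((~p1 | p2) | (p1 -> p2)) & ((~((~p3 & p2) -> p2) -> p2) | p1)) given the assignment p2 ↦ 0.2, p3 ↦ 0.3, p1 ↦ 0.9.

0.20

~p1: Gödel ¬ of 0.9 = 0 (operand ≠ 0)
(~p1 | p2) = max(0, 0.2) = 0.2
(p1 -> p2): 0.9 > 0.2, so result = 0.2
((~p1 | p2) | (p1 -> p2)) = max(0.2, 0.2) = 0.2
~p3: Gödel ¬ of 0.3 = 0 (operand ≠ 0)
(~p3 & p2) = min(0, 0.2) = 0
((~p3 & p2) -> p2): 0 ≤ 0.2, so result = 1
~((~p3 & p2) -> p2): Gödel ¬ of 1 = 0 (operand ≠ 0)
(~((~p3 & p2) -> p2) -> p2): 0 ≤ 0.2, so result = 1
((~((~p3 & p2) -> p2) -> p2) | p1) = max(1, 0.9) = 1
(((~p1 | p2) | (p1 -> p2)) & ((~((~p3 & p2) -> p2) -> p2) | p1)) = min(0.2, 1) = 0.2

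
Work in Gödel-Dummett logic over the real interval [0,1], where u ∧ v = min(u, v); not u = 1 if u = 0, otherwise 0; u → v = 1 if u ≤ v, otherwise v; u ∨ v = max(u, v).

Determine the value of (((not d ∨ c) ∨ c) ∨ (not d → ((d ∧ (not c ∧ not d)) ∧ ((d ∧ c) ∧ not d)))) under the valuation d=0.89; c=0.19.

1.00

not d: Gödel ¬ of 0.89 = 0 (operand ≠ 0)
(not d ∨ c) = max(0, 0.19) = 0.19
((not d ∨ c) ∨ c) = max(0.19, 0.19) = 0.19
not d: Gödel ¬ of 0.89 = 0 (operand ≠ 0)
not c: Gödel ¬ of 0.19 = 0 (operand ≠ 0)
not d: Gödel ¬ of 0.89 = 0 (operand ≠ 0)
(not c ∧ not d) = min(0, 0) = 0
(d ∧ (not c ∧ not d)) = min(0.89, 0) = 0
(d ∧ c) = min(0.89, 0.19) = 0.19
not d: Gödel ¬ of 0.89 = 0 (operand ≠ 0)
((d ∧ c) ∧ not d) = min(0.19, 0) = 0
((d ∧ (not c ∧ not d)) ∧ ((d ∧ c) ∧ not d)) = min(0, 0) = 0
(not d → ((d ∧ (not c ∧ not d)) ∧ ((d ∧ c) ∧ not d))): 0 ≤ 0, so result = 1
(((not d ∨ c) ∨ c) ∨ (not d → ((d ∧ (not c ∧ not d)) ∧ ((d ∧ c) ∧ not d)))) = max(0.19, 1) = 1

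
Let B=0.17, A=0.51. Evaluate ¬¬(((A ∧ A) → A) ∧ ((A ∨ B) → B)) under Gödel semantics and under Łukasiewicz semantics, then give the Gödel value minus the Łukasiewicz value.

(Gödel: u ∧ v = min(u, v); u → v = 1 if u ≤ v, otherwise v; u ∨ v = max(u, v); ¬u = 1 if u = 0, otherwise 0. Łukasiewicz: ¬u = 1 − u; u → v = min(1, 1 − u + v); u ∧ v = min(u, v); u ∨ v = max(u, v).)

0.34

Gödel evaluation:
  (A ∧ A) = min(0.51, 0.51) = 0.51
  ((A ∧ A) → A): 0.51 ≤ 0.51, so result = 1
  (A ∨ B) = max(0.51, 0.17) = 0.51
  ((A ∨ B) → B): 0.51 > 0.17, so result = 0.17
  (((A ∧ A) → A) ∧ ((A ∨ B) → B)) = min(1, 0.17) = 0.17
  ¬(((A ∧ A) → A) ∧ ((A ∨ B) → B)): Gödel ¬ of 0.17 = 0 (operand ≠ 0)
  ¬¬(((A ∧ A) → A) ∧ ((A ∨ B) → B)): Gödel ¬ of 0 = 1 (operand is 0)
  Gödel value = 1
Łukasiewicz evaluation:
  (A ∧ A) = min(0.51, 0.51) = 0.51
  ((A ∧ A) → A): min(1, 1 − 0.51 + 0.51) = 1
  (A ∨ B) = max(0.51, 0.17) = 0.51
  ((A ∨ B) → B): min(1, 1 − 0.51 + 0.17) = 0.66
  (((A ∧ A) → A) ∧ ((A ∨ B) → B)) = min(1, 0.66) = 0.66
  ¬(((A ∧ A) → A) ∧ ((A ∨ B) → B)): Łukasiewicz ¬ gives 1 − 0.66 = 0.34
  ¬¬(((A ∧ A) → A) ∧ ((A ∨ B) → B)): Łukasiewicz ¬ gives 1 − 0.34 = 0.66
  Łukasiewicz value = 0.66
Difference: 1 − 0.66 = 0.34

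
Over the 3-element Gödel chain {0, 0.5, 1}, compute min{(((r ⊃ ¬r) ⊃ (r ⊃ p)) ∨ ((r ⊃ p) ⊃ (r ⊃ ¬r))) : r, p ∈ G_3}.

1.00

Every assignment gives 1. For instance at r = 0, p = 0:
  ¬r: Gödel ¬ of 0 = 1 (operand is 0)
  (r ⊃ ¬r): 0 ≤ 1, so result = 1
  (r ⊃ p): 0 ≤ 0, so result = 1
  ((r ⊃ ¬r) ⊃ (r ⊃ p)): 1 ≤ 1, so result = 1
  (r ⊃ p): 0 ≤ 0, so result = 1
  ¬r: Gödel ¬ of 0 = 1 (operand is 0)
  (r ⊃ ¬r): 0 ≤ 1, so result = 1
  ((r ⊃ p) ⊃ (r ⊃ ¬r)): 1 ≤ 1, so result = 1
  (((r ⊃ ¬r) ⊃ (r ⊃ p)) ∨ ((r ⊃ p) ⊃ (r ⊃ ¬r))) = max(1, 1) = 1
All 9 assignments give value 1 — the formula is a G_3-tautology.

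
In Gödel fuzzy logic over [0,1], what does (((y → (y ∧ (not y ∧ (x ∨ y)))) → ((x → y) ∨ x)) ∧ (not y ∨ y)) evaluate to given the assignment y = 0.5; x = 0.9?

0.50

not y: Gödel ¬ of 0.5 = 0 (operand ≠ 0)
(x ∨ y) = max(0.9, 0.5) = 0.9
(not y ∧ (x ∨ y)) = min(0, 0.9) = 0
(y ∧ (not y ∧ (x ∨ y))) = min(0.5, 0) = 0
(y → (y ∧ (not y ∧ (x ∨ y)))): 0.5 > 0, so result = 0
(x → y): 0.9 > 0.5, so result = 0.5
((x → y) ∨ x) = max(0.5, 0.9) = 0.9
((y → (y ∧ (not y ∧ (x ∨ y)))) → ((x → y) ∨ x)): 0 ≤ 0.9, so result = 1
not y: Gödel ¬ of 0.5 = 0 (operand ≠ 0)
(not y ∨ y) = max(0, 0.5) = 0.5
(((y → (y ∧ (not y ∧ (x ∨ y)))) → ((x → y) ∨ x)) ∧ (not y ∨ y)) = min(1, 0.5) = 0.5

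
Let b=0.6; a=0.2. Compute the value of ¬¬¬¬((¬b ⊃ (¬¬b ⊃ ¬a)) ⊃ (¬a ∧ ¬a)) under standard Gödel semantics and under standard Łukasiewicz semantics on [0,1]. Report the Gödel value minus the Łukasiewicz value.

Gödel evaluation:
  ¬b: Gödel ¬ of 0.6 = 0 (operand ≠ 0)
  ¬b: Gödel ¬ of 0.6 = 0 (operand ≠ 0)
  ¬¬b: Gödel ¬ of 0 = 1 (operand is 0)
  ¬a: Gödel ¬ of 0.2 = 0 (operand ≠ 0)
  (¬¬b ⊃ ¬a): 1 > 0, so result = 0
  (¬b ⊃ (¬¬b ⊃ ¬a)): 0 ≤ 0, so result = 1
  ¬a: Gödel ¬ of 0.2 = 0 (operand ≠ 0)
  ¬a: Gödel ¬ of 0.2 = 0 (operand ≠ 0)
  (¬a ∧ ¬a) = min(0, 0) = 0
  ((¬b ⊃ (¬¬b ⊃ ¬a)) ⊃ (¬a ∧ ¬a)): 1 > 0, so result = 0
  ¬((¬b ⊃ (¬¬b ⊃ ¬a)) ⊃ (¬a ∧ ¬a)): Gödel ¬ of 0 = 1 (operand is 0)
  ¬¬((¬b ⊃ (¬¬b ⊃ ¬a)) ⊃ (¬a ∧ ¬a)): Gödel ¬ of 1 = 0 (operand ≠ 0)
  ¬¬¬((¬b ⊃ (¬¬b ⊃ ¬a)) ⊃ (¬a ∧ ¬a)): Gödel ¬ of 0 = 1 (operand is 0)
  ¬¬¬¬((¬b ⊃ (¬¬b ⊃ ¬a)) ⊃ (¬a ∧ ¬a)): Gödel ¬ of 1 = 0 (operand ≠ 0)
  Gödel value = 0
Łukasiewicz evaluation:
  ¬b: Łukasiewicz ¬ gives 1 − 0.6 = 0.4
  ¬b: Łukasiewicz ¬ gives 1 − 0.6 = 0.4
  ¬¬b: Łukasiewicz ¬ gives 1 − 0.4 = 0.6
  ¬a: Łukasiewicz ¬ gives 1 − 0.2 = 0.8
  (¬¬b ⊃ ¬a): min(1, 1 − 0.6 + 0.8) = 1
  (¬b ⊃ (¬¬b ⊃ ¬a)): min(1, 1 − 0.4 + 1) = 1
  ¬a: Łukasiewicz ¬ gives 1 − 0.2 = 0.8
  ¬a: Łukasiewicz ¬ gives 1 − 0.2 = 0.8
  (¬a ∧ ¬a) = min(0.8, 0.8) = 0.8
  ((¬b ⊃ (¬¬b ⊃ ¬a)) ⊃ (¬a ∧ ¬a)): min(1, 1 − 1 + 0.8) = 0.8
  ¬((¬b ⊃ (¬¬b ⊃ ¬a)) ⊃ (¬a ∧ ¬a)): Łukasiewicz ¬ gives 1 − 0.8 = 0.2
  ¬¬((¬b ⊃ (¬¬b ⊃ ¬a)) ⊃ (¬a ∧ ¬a)): Łukasiewicz ¬ gives 1 − 0.2 = 0.8
  ¬¬¬((¬b ⊃ (¬¬b ⊃ ¬a)) ⊃ (¬a ∧ ¬a)): Łukasiewicz ¬ gives 1 − 0.8 = 0.2
  ¬¬¬¬((¬b ⊃ (¬¬b ⊃ ¬a)) ⊃ (¬a ∧ ¬a)): Łukasiewicz ¬ gives 1 − 0.2 = 0.8
  Łukasiewicz value = 0.8
Difference: 0 − 0.8 = -0.80

-0.80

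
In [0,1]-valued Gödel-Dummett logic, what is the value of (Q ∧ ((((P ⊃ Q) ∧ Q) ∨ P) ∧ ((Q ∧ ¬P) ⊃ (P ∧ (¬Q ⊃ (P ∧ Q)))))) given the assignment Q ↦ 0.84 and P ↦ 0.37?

(P ⊃ Q): 0.37 ≤ 0.84, so result = 1
((P ⊃ Q) ∧ Q) = min(1, 0.84) = 0.84
(((P ⊃ Q) ∧ Q) ∨ P) = max(0.84, 0.37) = 0.84
¬P: Gödel ¬ of 0.37 = 0 (operand ≠ 0)
(Q ∧ ¬P) = min(0.84, 0) = 0
¬Q: Gödel ¬ of 0.84 = 0 (operand ≠ 0)
(P ∧ Q) = min(0.37, 0.84) = 0.37
(¬Q ⊃ (P ∧ Q)): 0 ≤ 0.37, so result = 1
(P ∧ (¬Q ⊃ (P ∧ Q))) = min(0.37, 1) = 0.37
((Q ∧ ¬P) ⊃ (P ∧ (¬Q ⊃ (P ∧ Q)))): 0 ≤ 0.37, so result = 1
((((P ⊃ Q) ∧ Q) ∨ P) ∧ ((Q ∧ ¬P) ⊃ (P ∧ (¬Q ⊃ (P ∧ Q))))) = min(0.84, 1) = 0.84
(Q ∧ ((((P ⊃ Q) ∧ Q) ∨ P) ∧ ((Q ∧ ¬P) ⊃ (P ∧ (¬Q ⊃ (P ∧ Q)))))) = min(0.84, 0.84) = 0.84

0.84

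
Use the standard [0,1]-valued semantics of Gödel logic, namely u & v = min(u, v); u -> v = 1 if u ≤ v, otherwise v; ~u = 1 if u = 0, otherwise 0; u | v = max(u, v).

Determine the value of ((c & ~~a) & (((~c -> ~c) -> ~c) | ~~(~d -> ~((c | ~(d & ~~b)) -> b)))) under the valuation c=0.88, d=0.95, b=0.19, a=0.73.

~a: Gödel ¬ of 0.73 = 0 (operand ≠ 0)
~~a: Gödel ¬ of 0 = 1 (operand is 0)
(c & ~~a) = min(0.88, 1) = 0.88
~c: Gödel ¬ of 0.88 = 0 (operand ≠ 0)
~c: Gödel ¬ of 0.88 = 0 (operand ≠ 0)
(~c -> ~c): 0 ≤ 0, so result = 1
~c: Gödel ¬ of 0.88 = 0 (operand ≠ 0)
((~c -> ~c) -> ~c): 1 > 0, so result = 0
~d: Gödel ¬ of 0.95 = 0 (operand ≠ 0)
~b: Gödel ¬ of 0.19 = 0 (operand ≠ 0)
~~b: Gödel ¬ of 0 = 1 (operand is 0)
(d & ~~b) = min(0.95, 1) = 0.95
~(d & ~~b): Gödel ¬ of 0.95 = 0 (operand ≠ 0)
(c | ~(d & ~~b)) = max(0.88, 0) = 0.88
((c | ~(d & ~~b)) -> b): 0.88 > 0.19, so result = 0.19
~((c | ~(d & ~~b)) -> b): Gödel ¬ of 0.19 = 0 (operand ≠ 0)
(~d -> ~((c | ~(d & ~~b)) -> b)): 0 ≤ 0, so result = 1
~(~d -> ~((c | ~(d & ~~b)) -> b)): Gödel ¬ of 1 = 0 (operand ≠ 0)
~~(~d -> ~((c | ~(d & ~~b)) -> b)): Gödel ¬ of 0 = 1 (operand is 0)
(((~c -> ~c) -> ~c) | ~~(~d -> ~((c | ~(d & ~~b)) -> b))) = max(0, 1) = 1
((c & ~~a) & (((~c -> ~c) -> ~c) | ~~(~d -> ~((c | ~(d & ~~b)) -> b)))) = min(0.88, 1) = 0.88

0.88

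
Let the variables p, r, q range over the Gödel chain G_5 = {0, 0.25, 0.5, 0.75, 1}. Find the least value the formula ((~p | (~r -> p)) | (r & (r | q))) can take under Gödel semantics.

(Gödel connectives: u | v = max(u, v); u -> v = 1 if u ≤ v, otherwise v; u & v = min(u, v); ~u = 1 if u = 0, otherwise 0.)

The minimum is attained at p = 0.25, r = 0, q = 0:
  ~p: Gödel ¬ of 0.25 = 0 (operand ≠ 0)
  ~r: Gödel ¬ of 0 = 1 (operand is 0)
  (~r -> p): 1 > 0.25, so result = 0.25
  (~p | (~r -> p)) = max(0, 0.25) = 0.25
  (r | q) = max(0, 0) = 0
  (r & (r | q)) = min(0, 0) = 0
  ((~p | (~r -> p)) | (r & (r | q))) = max(0.25, 0) = 0.25
Checking all 125 assignments confirms none give a value below 0.25.

0.25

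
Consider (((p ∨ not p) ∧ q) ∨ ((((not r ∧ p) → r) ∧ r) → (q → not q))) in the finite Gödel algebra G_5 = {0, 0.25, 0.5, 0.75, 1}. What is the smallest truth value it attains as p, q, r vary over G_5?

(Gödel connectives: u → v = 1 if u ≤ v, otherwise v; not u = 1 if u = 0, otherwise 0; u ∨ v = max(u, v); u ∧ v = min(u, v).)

The minimum is attained at p = 0, q = 0.25, r = 0.25:
  not p: Gödel ¬ of 0 = 1 (operand is 0)
  (p ∨ not p) = max(0, 1) = 1
  ((p ∨ not p) ∧ q) = min(1, 0.25) = 0.25
  not r: Gödel ¬ of 0.25 = 0 (operand ≠ 0)
  (not r ∧ p) = min(0, 0) = 0
  ((not r ∧ p) → r): 0 ≤ 0.25, so result = 1
  (((not r ∧ p) → r) ∧ r) = min(1, 0.25) = 0.25
  not q: Gödel ¬ of 0.25 = 0 (operand ≠ 0)
  (q → not q): 0.25 > 0, so result = 0
  ((((not r ∧ p) → r) ∧ r) → (q → not q)): 0.25 > 0, so result = 0
  (((p ∨ not p) ∧ q) ∨ ((((not r ∧ p) → r) ∧ r) → (q → not q))) = max(0.25, 0) = 0.25
Checking all 125 assignments confirms none give a value below 0.25.

0.25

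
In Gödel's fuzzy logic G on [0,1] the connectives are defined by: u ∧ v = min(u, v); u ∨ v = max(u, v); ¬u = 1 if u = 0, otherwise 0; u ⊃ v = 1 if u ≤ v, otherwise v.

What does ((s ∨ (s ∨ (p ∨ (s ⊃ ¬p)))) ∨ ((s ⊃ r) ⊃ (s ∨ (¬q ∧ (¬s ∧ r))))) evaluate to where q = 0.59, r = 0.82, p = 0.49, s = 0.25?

0.49

¬p: Gödel ¬ of 0.49 = 0 (operand ≠ 0)
(s ⊃ ¬p): 0.25 > 0, so result = 0
(p ∨ (s ⊃ ¬p)) = max(0.49, 0) = 0.49
(s ∨ (p ∨ (s ⊃ ¬p))) = max(0.25, 0.49) = 0.49
(s ∨ (s ∨ (p ∨ (s ⊃ ¬p)))) = max(0.25, 0.49) = 0.49
(s ⊃ r): 0.25 ≤ 0.82, so result = 1
¬q: Gödel ¬ of 0.59 = 0 (operand ≠ 0)
¬s: Gödel ¬ of 0.25 = 0 (operand ≠ 0)
(¬s ∧ r) = min(0, 0.82) = 0
(¬q ∧ (¬s ∧ r)) = min(0, 0) = 0
(s ∨ (¬q ∧ (¬s ∧ r))) = max(0.25, 0) = 0.25
((s ⊃ r) ⊃ (s ∨ (¬q ∧ (¬s ∧ r)))): 1 > 0.25, so result = 0.25
((s ∨ (s ∨ (p ∨ (s ⊃ ¬p)))) ∨ ((s ⊃ r) ⊃ (s ∨ (¬q ∧ (¬s ∧ r))))) = max(0.49, 0.25) = 0.49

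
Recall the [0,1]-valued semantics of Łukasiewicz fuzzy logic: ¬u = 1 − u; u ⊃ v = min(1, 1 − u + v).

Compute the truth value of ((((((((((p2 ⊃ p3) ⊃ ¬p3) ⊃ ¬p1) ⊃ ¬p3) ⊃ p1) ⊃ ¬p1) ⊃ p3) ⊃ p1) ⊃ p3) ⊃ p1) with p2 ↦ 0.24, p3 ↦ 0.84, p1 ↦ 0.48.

(p2 ⊃ p3): min(1, 1 − 0.24 + 0.84) = 1
¬p3: Łukasiewicz ¬ gives 1 − 0.84 = 0.16
((p2 ⊃ p3) ⊃ ¬p3): min(1, 1 − 1 + 0.16) = 0.16
¬p1: Łukasiewicz ¬ gives 1 − 0.48 = 0.52
(((p2 ⊃ p3) ⊃ ¬p3) ⊃ ¬p1): min(1, 1 − 0.16 + 0.52) = 1
¬p3: Łukasiewicz ¬ gives 1 − 0.84 = 0.16
((((p2 ⊃ p3) ⊃ ¬p3) ⊃ ¬p1) ⊃ ¬p3): min(1, 1 − 1 + 0.16) = 0.16
(((((p2 ⊃ p3) ⊃ ¬p3) ⊃ ¬p1) ⊃ ¬p3) ⊃ p1): min(1, 1 − 0.16 + 0.48) = 1
¬p1: Łukasiewicz ¬ gives 1 − 0.48 = 0.52
((((((p2 ⊃ p3) ⊃ ¬p3) ⊃ ¬p1) ⊃ ¬p3) ⊃ p1) ⊃ ¬p1): min(1, 1 − 1 + 0.52) = 0.52
(((((((p2 ⊃ p3) ⊃ ¬p3) ⊃ ¬p1) ⊃ ¬p3) ⊃ p1) ⊃ ¬p1) ⊃ p3): min(1, 1 − 0.52 + 0.84) = 1
((((((((p2 ⊃ p3) ⊃ ¬p3) ⊃ ¬p1) ⊃ ¬p3) ⊃ p1) ⊃ ¬p1) ⊃ p3) ⊃ p1): min(1, 1 − 1 + 0.48) = 0.48
(((((((((p2 ⊃ p3) ⊃ ¬p3) ⊃ ¬p1) ⊃ ¬p3) ⊃ p1) ⊃ ¬p1) ⊃ p3) ⊃ p1) ⊃ p3): min(1, 1 − 0.48 + 0.84) = 1
((((((((((p2 ⊃ p3) ⊃ ¬p3) ⊃ ¬p1) ⊃ ¬p3) ⊃ p1) ⊃ ¬p1) ⊃ p3) ⊃ p1) ⊃ p3) ⊃ p1): min(1, 1 − 1 + 0.48) = 0.48

0.48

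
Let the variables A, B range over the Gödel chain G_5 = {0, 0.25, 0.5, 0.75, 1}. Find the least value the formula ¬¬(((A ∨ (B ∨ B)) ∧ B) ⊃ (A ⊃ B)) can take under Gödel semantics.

Every assignment gives 1. For instance at A = 0, B = 0:
  (B ∨ B) = max(0, 0) = 0
  (A ∨ (B ∨ B)) = max(0, 0) = 0
  ((A ∨ (B ∨ B)) ∧ B) = min(0, 0) = 0
  (A ⊃ B): 0 ≤ 0, so result = 1
  (((A ∨ (B ∨ B)) ∧ B) ⊃ (A ⊃ B)): 0 ≤ 1, so result = 1
  ¬(((A ∨ (B ∨ B)) ∧ B) ⊃ (A ⊃ B)): Gödel ¬ of 1 = 0 (operand ≠ 0)
  ¬¬(((A ∨ (B ∨ B)) ∧ B) ⊃ (A ⊃ B)): Gödel ¬ of 0 = 1 (operand is 0)
All 25 assignments give value 1 — the formula is a G_5-tautology.

1.00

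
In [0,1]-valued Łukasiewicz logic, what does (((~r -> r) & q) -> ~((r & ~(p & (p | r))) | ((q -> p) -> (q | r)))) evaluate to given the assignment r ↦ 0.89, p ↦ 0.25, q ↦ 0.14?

0.97

~r: Łukasiewicz ¬ gives 1 − 0.89 = 0.11
(~r -> r): min(1, 1 − 0.11 + 0.89) = 1
((~r -> r) & q) = min(1, 0.14) = 0.14
(p | r) = max(0.25, 0.89) = 0.89
(p & (p | r)) = min(0.25, 0.89) = 0.25
~(p & (p | r)): Łukasiewicz ¬ gives 1 − 0.25 = 0.75
(r & ~(p & (p | r))) = min(0.89, 0.75) = 0.75
(q -> p): min(1, 1 − 0.14 + 0.25) = 1
(q | r) = max(0.14, 0.89) = 0.89
((q -> p) -> (q | r)): min(1, 1 − 1 + 0.89) = 0.89
((r & ~(p & (p | r))) | ((q -> p) -> (q | r))) = max(0.75, 0.89) = 0.89
~((r & ~(p & (p | r))) | ((q -> p) -> (q | r))): Łukasiewicz ¬ gives 1 − 0.89 = 0.11
(((~r -> r) & q) -> ~((r & ~(p & (p | r))) | ((q -> p) -> (q | r)))): min(1, 1 − 0.14 + 0.11) = 0.97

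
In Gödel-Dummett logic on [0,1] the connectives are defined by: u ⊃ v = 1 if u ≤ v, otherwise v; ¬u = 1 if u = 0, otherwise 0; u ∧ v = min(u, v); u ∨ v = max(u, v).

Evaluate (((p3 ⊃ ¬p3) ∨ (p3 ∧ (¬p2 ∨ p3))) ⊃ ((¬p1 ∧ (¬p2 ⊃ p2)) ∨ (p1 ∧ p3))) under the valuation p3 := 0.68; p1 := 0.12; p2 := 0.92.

¬p3: Gödel ¬ of 0.68 = 0 (operand ≠ 0)
(p3 ⊃ ¬p3): 0.68 > 0, so result = 0
¬p2: Gödel ¬ of 0.92 = 0 (operand ≠ 0)
(¬p2 ∨ p3) = max(0, 0.68) = 0.68
(p3 ∧ (¬p2 ∨ p3)) = min(0.68, 0.68) = 0.68
((p3 ⊃ ¬p3) ∨ (p3 ∧ (¬p2 ∨ p3))) = max(0, 0.68) = 0.68
¬p1: Gödel ¬ of 0.12 = 0 (operand ≠ 0)
¬p2: Gödel ¬ of 0.92 = 0 (operand ≠ 0)
(¬p2 ⊃ p2): 0 ≤ 0.92, so result = 1
(¬p1 ∧ (¬p2 ⊃ p2)) = min(0, 1) = 0
(p1 ∧ p3) = min(0.12, 0.68) = 0.12
((¬p1 ∧ (¬p2 ⊃ p2)) ∨ (p1 ∧ p3)) = max(0, 0.12) = 0.12
(((p3 ⊃ ¬p3) ∨ (p3 ∧ (¬p2 ∨ p3))) ⊃ ((¬p1 ∧ (¬p2 ⊃ p2)) ∨ (p1 ∧ p3))): 0.68 > 0.12, so result = 0.12

0.12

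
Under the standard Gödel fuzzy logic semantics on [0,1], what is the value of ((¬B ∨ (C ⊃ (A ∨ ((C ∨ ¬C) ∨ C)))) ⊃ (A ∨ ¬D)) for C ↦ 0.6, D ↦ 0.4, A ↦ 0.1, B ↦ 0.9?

¬B: Gödel ¬ of 0.9 = 0 (operand ≠ 0)
¬C: Gödel ¬ of 0.6 = 0 (operand ≠ 0)
(C ∨ ¬C) = max(0.6, 0) = 0.6
((C ∨ ¬C) ∨ C) = max(0.6, 0.6) = 0.6
(A ∨ ((C ∨ ¬C) ∨ C)) = max(0.1, 0.6) = 0.6
(C ⊃ (A ∨ ((C ∨ ¬C) ∨ C))): 0.6 ≤ 0.6, so result = 1
(¬B ∨ (C ⊃ (A ∨ ((C ∨ ¬C) ∨ C)))) = max(0, 1) = 1
¬D: Gödel ¬ of 0.4 = 0 (operand ≠ 0)
(A ∨ ¬D) = max(0.1, 0) = 0.1
((¬B ∨ (C ⊃ (A ∨ ((C ∨ ¬C) ∨ C)))) ⊃ (A ∨ ¬D)): 1 > 0.1, so result = 0.1

0.10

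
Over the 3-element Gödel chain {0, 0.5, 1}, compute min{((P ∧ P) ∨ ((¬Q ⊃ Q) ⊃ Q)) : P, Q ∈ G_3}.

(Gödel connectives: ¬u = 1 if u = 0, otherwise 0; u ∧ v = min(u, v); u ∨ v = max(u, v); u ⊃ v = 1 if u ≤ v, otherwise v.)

0.50

The minimum is attained at P = 0, Q = 0.5:
  (P ∧ P) = min(0, 0) = 0
  ¬Q: Gödel ¬ of 0.5 = 0 (operand ≠ 0)
  (¬Q ⊃ Q): 0 ≤ 0.5, so result = 1
  ((¬Q ⊃ Q) ⊃ Q): 1 > 0.5, so result = 0.5
  ((P ∧ P) ∨ ((¬Q ⊃ Q) ⊃ Q)) = max(0, 0.5) = 0.5
Checking all 9 assignments confirms none give a value below 0.50.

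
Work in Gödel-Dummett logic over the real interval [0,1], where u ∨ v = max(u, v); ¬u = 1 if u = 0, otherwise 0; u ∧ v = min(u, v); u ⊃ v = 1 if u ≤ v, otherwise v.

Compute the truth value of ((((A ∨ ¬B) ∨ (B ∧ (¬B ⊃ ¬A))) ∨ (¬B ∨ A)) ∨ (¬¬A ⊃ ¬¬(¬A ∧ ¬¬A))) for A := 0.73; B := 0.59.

0.73

¬B: Gödel ¬ of 0.59 = 0 (operand ≠ 0)
(A ∨ ¬B) = max(0.73, 0) = 0.73
¬B: Gödel ¬ of 0.59 = 0 (operand ≠ 0)
¬A: Gödel ¬ of 0.73 = 0 (operand ≠ 0)
(¬B ⊃ ¬A): 0 ≤ 0, so result = 1
(B ∧ (¬B ⊃ ¬A)) = min(0.59, 1) = 0.59
((A ∨ ¬B) ∨ (B ∧ (¬B ⊃ ¬A))) = max(0.73, 0.59) = 0.73
¬B: Gödel ¬ of 0.59 = 0 (operand ≠ 0)
(¬B ∨ A) = max(0, 0.73) = 0.73
(((A ∨ ¬B) ∨ (B ∧ (¬B ⊃ ¬A))) ∨ (¬B ∨ A)) = max(0.73, 0.73) = 0.73
¬A: Gödel ¬ of 0.73 = 0 (operand ≠ 0)
¬¬A: Gödel ¬ of 0 = 1 (operand is 0)
¬A: Gödel ¬ of 0.73 = 0 (operand ≠ 0)
¬A: Gödel ¬ of 0.73 = 0 (operand ≠ 0)
¬¬A: Gödel ¬ of 0 = 1 (operand is 0)
(¬A ∧ ¬¬A) = min(0, 1) = 0
¬(¬A ∧ ¬¬A): Gödel ¬ of 0 = 1 (operand is 0)
¬¬(¬A ∧ ¬¬A): Gödel ¬ of 1 = 0 (operand ≠ 0)
(¬¬A ⊃ ¬¬(¬A ∧ ¬¬A)): 1 > 0, so result = 0
((((A ∨ ¬B) ∨ (B ∧ (¬B ⊃ ¬A))) ∨ (¬B ∨ A)) ∨ (¬¬A ⊃ ¬¬(¬A ∧ ¬¬A))) = max(0.73, 0) = 0.73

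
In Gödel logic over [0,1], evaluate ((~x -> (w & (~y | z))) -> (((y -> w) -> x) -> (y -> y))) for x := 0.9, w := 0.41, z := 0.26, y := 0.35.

~x: Gödel ¬ of 0.9 = 0 (operand ≠ 0)
~y: Gödel ¬ of 0.35 = 0 (operand ≠ 0)
(~y | z) = max(0, 0.26) = 0.26
(w & (~y | z)) = min(0.41, 0.26) = 0.26
(~x -> (w & (~y | z))): 0 ≤ 0.26, so result = 1
(y -> w): 0.35 ≤ 0.41, so result = 1
((y -> w) -> x): 1 > 0.9, so result = 0.9
(y -> y): 0.35 ≤ 0.35, so result = 1
(((y -> w) -> x) -> (y -> y)): 0.9 ≤ 1, so result = 1
((~x -> (w & (~y | z))) -> (((y -> w) -> x) -> (y -> y))): 1 ≤ 1, so result = 1

1.00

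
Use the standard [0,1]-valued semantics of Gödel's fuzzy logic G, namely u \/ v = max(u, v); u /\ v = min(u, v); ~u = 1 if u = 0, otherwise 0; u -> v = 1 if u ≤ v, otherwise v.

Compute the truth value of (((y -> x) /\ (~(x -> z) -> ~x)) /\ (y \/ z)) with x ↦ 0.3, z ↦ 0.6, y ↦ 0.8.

(y -> x): 0.8 > 0.3, so result = 0.3
(x -> z): 0.3 ≤ 0.6, so result = 1
~(x -> z): Gödel ¬ of 1 = 0 (operand ≠ 0)
~x: Gödel ¬ of 0.3 = 0 (operand ≠ 0)
(~(x -> z) -> ~x): 0 ≤ 0, so result = 1
((y -> x) /\ (~(x -> z) -> ~x)) = min(0.3, 1) = 0.3
(y \/ z) = max(0.8, 0.6) = 0.8
(((y -> x) /\ (~(x -> z) -> ~x)) /\ (y \/ z)) = min(0.3, 0.8) = 0.3

0.30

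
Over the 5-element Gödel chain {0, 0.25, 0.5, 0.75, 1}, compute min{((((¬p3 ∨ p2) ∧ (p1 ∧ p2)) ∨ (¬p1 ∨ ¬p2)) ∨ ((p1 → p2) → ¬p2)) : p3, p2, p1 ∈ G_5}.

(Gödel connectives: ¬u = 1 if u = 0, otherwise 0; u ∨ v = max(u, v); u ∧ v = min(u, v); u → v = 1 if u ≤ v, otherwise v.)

0.25

The minimum is attained at p3 = 0, p2 = 0.25, p1 = 0.25:
  ¬p3: Gödel ¬ of 0 = 1 (operand is 0)
  (¬p3 ∨ p2) = max(1, 0.25) = 1
  (p1 ∧ p2) = min(0.25, 0.25) = 0.25
  ((¬p3 ∨ p2) ∧ (p1 ∧ p2)) = min(1, 0.25) = 0.25
  ¬p1: Gödel ¬ of 0.25 = 0 (operand ≠ 0)
  ¬p2: Gödel ¬ of 0.25 = 0 (operand ≠ 0)
  (¬p1 ∨ ¬p2) = max(0, 0) = 0
  (((¬p3 ∨ p2) ∧ (p1 ∧ p2)) ∨ (¬p1 ∨ ¬p2)) = max(0.25, 0) = 0.25
  (p1 → p2): 0.25 ≤ 0.25, so result = 1
  ¬p2: Gödel ¬ of 0.25 = 0 (operand ≠ 0)
  ((p1 → p2) → ¬p2): 1 > 0, so result = 0
  ((((¬p3 ∨ p2) ∧ (p1 ∧ p2)) ∨ (¬p1 ∨ ¬p2)) ∨ ((p1 → p2) → ¬p2)) = max(0.25, 0) = 0.25
Checking all 125 assignments confirms none give a value below 0.25.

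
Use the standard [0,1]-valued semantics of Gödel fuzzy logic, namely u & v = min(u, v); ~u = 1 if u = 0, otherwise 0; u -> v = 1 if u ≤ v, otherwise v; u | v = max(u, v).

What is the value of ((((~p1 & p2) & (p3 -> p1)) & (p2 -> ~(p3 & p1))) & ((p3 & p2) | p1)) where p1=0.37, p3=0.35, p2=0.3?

~p1: Gödel ¬ of 0.37 = 0 (operand ≠ 0)
(~p1 & p2) = min(0, 0.3) = 0
(p3 -> p1): 0.35 ≤ 0.37, so result = 1
((~p1 & p2) & (p3 -> p1)) = min(0, 1) = 0
(p3 & p1) = min(0.35, 0.37) = 0.35
~(p3 & p1): Gödel ¬ of 0.35 = 0 (operand ≠ 0)
(p2 -> ~(p3 & p1)): 0.3 > 0, so result = 0
(((~p1 & p2) & (p3 -> p1)) & (p2 -> ~(p3 & p1))) = min(0, 0) = 0
(p3 & p2) = min(0.35, 0.3) = 0.3
((p3 & p2) | p1) = max(0.3, 0.37) = 0.37
((((~p1 & p2) & (p3 -> p1)) & (p2 -> ~(p3 & p1))) & ((p3 & p2) | p1)) = min(0, 0.37) = 0

0.00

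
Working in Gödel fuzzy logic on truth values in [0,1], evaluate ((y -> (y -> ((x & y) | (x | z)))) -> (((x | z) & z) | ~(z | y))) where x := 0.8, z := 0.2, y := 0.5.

0.20

(x & y) = min(0.8, 0.5) = 0.5
(x | z) = max(0.8, 0.2) = 0.8
((x & y) | (x | z)) = max(0.5, 0.8) = 0.8
(y -> ((x & y) | (x | z))): 0.5 ≤ 0.8, so result = 1
(y -> (y -> ((x & y) | (x | z)))): 0.5 ≤ 1, so result = 1
(x | z) = max(0.8, 0.2) = 0.8
((x | z) & z) = min(0.8, 0.2) = 0.2
(z | y) = max(0.2, 0.5) = 0.5
~(z | y): Gödel ¬ of 0.5 = 0 (operand ≠ 0)
(((x | z) & z) | ~(z | y)) = max(0.2, 0) = 0.2
((y -> (y -> ((x & y) | (x | z)))) -> (((x | z) & z) | ~(z | y))): 1 > 0.2, so result = 0.2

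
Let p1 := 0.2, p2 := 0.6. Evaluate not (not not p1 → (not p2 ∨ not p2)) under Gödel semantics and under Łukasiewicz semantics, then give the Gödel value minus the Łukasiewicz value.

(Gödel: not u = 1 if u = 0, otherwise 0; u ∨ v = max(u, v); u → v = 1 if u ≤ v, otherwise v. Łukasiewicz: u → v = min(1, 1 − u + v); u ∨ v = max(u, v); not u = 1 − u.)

1.00

Gödel evaluation:
  not p1: Gödel ¬ of 0.2 = 0 (operand ≠ 0)
  not not p1: Gödel ¬ of 0 = 1 (operand is 0)
  not p2: Gödel ¬ of 0.6 = 0 (operand ≠ 0)
  not p2: Gödel ¬ of 0.6 = 0 (operand ≠ 0)
  (not p2 ∨ not p2) = max(0, 0) = 0
  (not not p1 → (not p2 ∨ not p2)): 1 > 0, so result = 0
  not (not not p1 → (not p2 ∨ not p2)): Gödel ¬ of 0 = 1 (operand is 0)
  Gödel value = 1
Łukasiewicz evaluation:
  not p1: Łukasiewicz ¬ gives 1 − 0.2 = 0.8
  not not p1: Łukasiewicz ¬ gives 1 − 0.8 = 0.2
  not p2: Łukasiewicz ¬ gives 1 − 0.6 = 0.4
  not p2: Łukasiewicz ¬ gives 1 − 0.6 = 0.4
  (not p2 ∨ not p2) = max(0.4, 0.4) = 0.4
  (not not p1 → (not p2 ∨ not p2)): min(1, 1 − 0.2 + 0.4) = 1
  not (not not p1 → (not p2 ∨ not p2)): Łukasiewicz ¬ gives 1 − 1 = 0
  Łukasiewicz value = 0
Difference: 1 − 0 = 1.00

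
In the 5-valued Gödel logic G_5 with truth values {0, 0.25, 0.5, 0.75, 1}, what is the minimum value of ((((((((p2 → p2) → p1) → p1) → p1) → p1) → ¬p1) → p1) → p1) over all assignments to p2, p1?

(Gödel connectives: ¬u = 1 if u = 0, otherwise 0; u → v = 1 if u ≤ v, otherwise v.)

The minimum is attained at p2 = 0, p1 = 0.25:
  (p2 → p2): 0 ≤ 0, so result = 1
  ((p2 → p2) → p1): 1 > 0.25, so result = 0.25
  (((p2 → p2) → p1) → p1): 0.25 ≤ 0.25, so result = 1
  ((((p2 → p2) → p1) → p1) → p1): 1 > 0.25, so result = 0.25
  (((((p2 → p2) → p1) → p1) → p1) → p1): 0.25 ≤ 0.25, so result = 1
  ¬p1: Gödel ¬ of 0.25 = 0 (operand ≠ 0)
  ((((((p2 → p2) → p1) → p1) → p1) → p1) → ¬p1): 1 > 0, so result = 0
  (((((((p2 → p2) → p1) → p1) → p1) → p1) → ¬p1) → p1): 0 ≤ 0.25, so result = 1
  ((((((((p2 → p2) → p1) → p1) → p1) → p1) → ¬p1) → p1) → p1): 1 > 0.25, so result = 0.25
Checking all 25 assignments confirms none give a value below 0.25.

0.25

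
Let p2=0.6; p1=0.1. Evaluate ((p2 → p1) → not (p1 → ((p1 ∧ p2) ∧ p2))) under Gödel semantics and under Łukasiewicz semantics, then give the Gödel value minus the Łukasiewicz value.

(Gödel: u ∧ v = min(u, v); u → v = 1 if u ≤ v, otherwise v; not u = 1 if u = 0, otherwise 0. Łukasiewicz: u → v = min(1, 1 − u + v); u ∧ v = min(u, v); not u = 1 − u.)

-0.50

Gödel evaluation:
  (p2 → p1): 0.6 > 0.1, so result = 0.1
  (p1 ∧ p2) = min(0.1, 0.6) = 0.1
  ((p1 ∧ p2) ∧ p2) = min(0.1, 0.6) = 0.1
  (p1 → ((p1 ∧ p2) ∧ p2)): 0.1 ≤ 0.1, so result = 1
  not (p1 → ((p1 ∧ p2) ∧ p2)): Gödel ¬ of 1 = 0 (operand ≠ 0)
  ((p2 → p1) → not (p1 → ((p1 ∧ p2) ∧ p2))): 0.1 > 0, so result = 0
  Gödel value = 0
Łukasiewicz evaluation:
  (p2 → p1): min(1, 1 − 0.6 + 0.1) = 0.5
  (p1 ∧ p2) = min(0.1, 0.6) = 0.1
  ((p1 ∧ p2) ∧ p2) = min(0.1, 0.6) = 0.1
  (p1 → ((p1 ∧ p2) ∧ p2)): min(1, 1 − 0.1 + 0.1) = 1
  not (p1 → ((p1 ∧ p2) ∧ p2)): Łukasiewicz ¬ gives 1 − 1 = 0
  ((p2 → p1) → not (p1 → ((p1 ∧ p2) ∧ p2))): min(1, 1 − 0.5 + 0) = 0.5
  Łukasiewicz value = 0.5
Difference: 0 − 0.5 = -0.50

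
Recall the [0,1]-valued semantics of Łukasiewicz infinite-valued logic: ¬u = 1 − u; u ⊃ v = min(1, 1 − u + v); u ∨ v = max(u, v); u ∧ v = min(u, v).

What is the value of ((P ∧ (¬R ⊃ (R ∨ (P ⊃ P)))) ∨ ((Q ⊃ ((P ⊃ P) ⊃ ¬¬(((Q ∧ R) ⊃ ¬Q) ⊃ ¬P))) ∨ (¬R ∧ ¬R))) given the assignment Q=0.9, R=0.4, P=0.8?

¬R: Łukasiewicz ¬ gives 1 − 0.4 = 0.6
(P ⊃ P): min(1, 1 − 0.8 + 0.8) = 1
(R ∨ (P ⊃ P)) = max(0.4, 1) = 1
(¬R ⊃ (R ∨ (P ⊃ P))): min(1, 1 − 0.6 + 1) = 1
(P ∧ (¬R ⊃ (R ∨ (P ⊃ P)))) = min(0.8, 1) = 0.8
(P ⊃ P): min(1, 1 − 0.8 + 0.8) = 1
(Q ∧ R) = min(0.9, 0.4) = 0.4
¬Q: Łukasiewicz ¬ gives 1 − 0.9 = 0.1
((Q ∧ R) ⊃ ¬Q): min(1, 1 − 0.4 + 0.1) = 0.7
¬P: Łukasiewicz ¬ gives 1 − 0.8 = 0.2
(((Q ∧ R) ⊃ ¬Q) ⊃ ¬P): min(1, 1 − 0.7 + 0.2) = 0.5
¬(((Q ∧ R) ⊃ ¬Q) ⊃ ¬P): Łukasiewicz ¬ gives 1 − 0.5 = 0.5
¬¬(((Q ∧ R) ⊃ ¬Q) ⊃ ¬P): Łukasiewicz ¬ gives 1 − 0.5 = 0.5
((P ⊃ P) ⊃ ¬¬(((Q ∧ R) ⊃ ¬Q) ⊃ ¬P)): min(1, 1 − 1 + 0.5) = 0.5
(Q ⊃ ((P ⊃ P) ⊃ ¬¬(((Q ∧ R) ⊃ ¬Q) ⊃ ¬P))): min(1, 1 − 0.9 + 0.5) = 0.6
¬R: Łukasiewicz ¬ gives 1 − 0.4 = 0.6
¬R: Łukasiewicz ¬ gives 1 − 0.4 = 0.6
(¬R ∧ ¬R) = min(0.6, 0.6) = 0.6
((Q ⊃ ((P ⊃ P) ⊃ ¬¬(((Q ∧ R) ⊃ ¬Q) ⊃ ¬P))) ∨ (¬R ∧ ¬R)) = max(0.6, 0.6) = 0.6
((P ∧ (¬R ⊃ (R ∨ (P ⊃ P)))) ∨ ((Q ⊃ ((P ⊃ P) ⊃ ¬¬(((Q ∧ R) ⊃ ¬Q) ⊃ ¬P))) ∨ (¬R ∧ ¬R))) = max(0.8, 0.6) = 0.8

0.80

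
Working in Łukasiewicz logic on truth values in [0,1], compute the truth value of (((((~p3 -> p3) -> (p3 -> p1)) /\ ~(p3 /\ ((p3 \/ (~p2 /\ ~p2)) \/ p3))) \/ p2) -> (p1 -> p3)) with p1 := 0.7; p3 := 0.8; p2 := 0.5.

~p3: Łukasiewicz ¬ gives 1 − 0.8 = 0.2
(~p3 -> p3): min(1, 1 − 0.2 + 0.8) = 1
(p3 -> p1): min(1, 1 − 0.8 + 0.7) = 0.9
((~p3 -> p3) -> (p3 -> p1)): min(1, 1 − 1 + 0.9) = 0.9
~p2: Łukasiewicz ¬ gives 1 − 0.5 = 0.5
~p2: Łukasiewicz ¬ gives 1 − 0.5 = 0.5
(~p2 /\ ~p2) = min(0.5, 0.5) = 0.5
(p3 \/ (~p2 /\ ~p2)) = max(0.8, 0.5) = 0.8
((p3 \/ (~p2 /\ ~p2)) \/ p3) = max(0.8, 0.8) = 0.8
(p3 /\ ((p3 \/ (~p2 /\ ~p2)) \/ p3)) = min(0.8, 0.8) = 0.8
~(p3 /\ ((p3 \/ (~p2 /\ ~p2)) \/ p3)): Łukasiewicz ¬ gives 1 − 0.8 = 0.2
(((~p3 -> p3) -> (p3 -> p1)) /\ ~(p3 /\ ((p3 \/ (~p2 /\ ~p2)) \/ p3))) = min(0.9, 0.2) = 0.2
((((~p3 -> p3) -> (p3 -> p1)) /\ ~(p3 /\ ((p3 \/ (~p2 /\ ~p2)) \/ p3))) \/ p2) = max(0.2, 0.5) = 0.5
(p1 -> p3): min(1, 1 − 0.7 + 0.8) = 1
(((((~p3 -> p3) -> (p3 -> p1)) /\ ~(p3 /\ ((p3 \/ (~p2 /\ ~p2)) \/ p3))) \/ p2) -> (p1 -> p3)): min(1, 1 − 0.5 + 1) = 1

1.00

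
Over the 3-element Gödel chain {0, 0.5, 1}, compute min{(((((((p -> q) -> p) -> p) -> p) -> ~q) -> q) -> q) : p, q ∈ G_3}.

The minimum is attained at p = 0.5, q = 0.5:
  (p -> q): 0.5 ≤ 0.5, so result = 1
  ((p -> q) -> p): 1 > 0.5, so result = 0.5
  (((p -> q) -> p) -> p): 0.5 ≤ 0.5, so result = 1
  ((((p -> q) -> p) -> p) -> p): 1 > 0.5, so result = 0.5
  ~q: Gödel ¬ of 0.5 = 0 (operand ≠ 0)
  (((((p -> q) -> p) -> p) -> p) -> ~q): 0.5 > 0, so result = 0
  ((((((p -> q) -> p) -> p) -> p) -> ~q) -> q): 0 ≤ 0.5, so result = 1
  (((((((p -> q) -> p) -> p) -> p) -> ~q) -> q) -> q): 1 > 0.5, so result = 0.5
Checking all 9 assignments confirms none give a value below 0.50.

0.50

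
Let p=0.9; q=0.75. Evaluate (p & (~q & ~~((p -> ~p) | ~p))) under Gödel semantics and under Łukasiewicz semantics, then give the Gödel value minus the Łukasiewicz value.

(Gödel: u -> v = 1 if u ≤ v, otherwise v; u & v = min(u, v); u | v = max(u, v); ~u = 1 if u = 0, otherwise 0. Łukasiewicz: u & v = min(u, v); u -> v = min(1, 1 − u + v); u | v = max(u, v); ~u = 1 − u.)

-0.20

Gödel evaluation:
  ~q: Gödel ¬ of 0.75 = 0 (operand ≠ 0)
  ~p: Gödel ¬ of 0.9 = 0 (operand ≠ 0)
  (p -> ~p): 0.9 > 0, so result = 0
  ~p: Gödel ¬ of 0.9 = 0 (operand ≠ 0)
  ((p -> ~p) | ~p) = max(0, 0) = 0
  ~((p -> ~p) | ~p): Gödel ¬ of 0 = 1 (operand is 0)
  ~~((p -> ~p) | ~p): Gödel ¬ of 1 = 0 (operand ≠ 0)
  (~q & ~~((p -> ~p) | ~p)) = min(0, 0) = 0
  (p & (~q & ~~((p -> ~p) | ~p))) = min(0.9, 0) = 0
  Gödel value = 0
Łukasiewicz evaluation:
  ~q: Łukasiewicz ¬ gives 1 − 0.75 = 0.25
  ~p: Łukasiewicz ¬ gives 1 − 0.9 = 0.1
  (p -> ~p): min(1, 1 − 0.9 + 0.1) = 0.2
  ~p: Łukasiewicz ¬ gives 1 − 0.9 = 0.1
  ((p -> ~p) | ~p) = max(0.2, 0.1) = 0.2
  ~((p -> ~p) | ~p): Łukasiewicz ¬ gives 1 − 0.2 = 0.8
  ~~((p -> ~p) | ~p): Łukasiewicz ¬ gives 1 − 0.8 = 0.2
  (~q & ~~((p -> ~p) | ~p)) = min(0.25, 0.2) = 0.2
  (p & (~q & ~~((p -> ~p) | ~p))) = min(0.9, 0.2) = 0.2
  Łukasiewicz value = 0.2
Difference: 0 − 0.2 = -0.20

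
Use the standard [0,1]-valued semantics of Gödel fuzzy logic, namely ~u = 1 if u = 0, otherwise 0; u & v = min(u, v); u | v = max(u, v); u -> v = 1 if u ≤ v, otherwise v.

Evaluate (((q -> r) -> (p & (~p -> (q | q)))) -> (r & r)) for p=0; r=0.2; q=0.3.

(q -> r): 0.3 > 0.2, so result = 0.2
~p: Gödel ¬ of 0 = 1 (operand is 0)
(q | q) = max(0.3, 0.3) = 0.3
(~p -> (q | q)): 1 > 0.3, so result = 0.3
(p & (~p -> (q | q))) = min(0, 0.3) = 0
((q -> r) -> (p & (~p -> (q | q)))): 0.2 > 0, so result = 0
(r & r) = min(0.2, 0.2) = 0.2
(((q -> r) -> (p & (~p -> (q | q)))) -> (r & r)): 0 ≤ 0.2, so result = 1

1.00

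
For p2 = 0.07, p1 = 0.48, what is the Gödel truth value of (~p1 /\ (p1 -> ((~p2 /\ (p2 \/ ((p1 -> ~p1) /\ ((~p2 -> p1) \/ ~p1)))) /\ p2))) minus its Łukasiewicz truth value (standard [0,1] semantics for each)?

-0.52

Gödel evaluation:
  ~p1: Gödel ¬ of 0.48 = 0 (operand ≠ 0)
  ~p2: Gödel ¬ of 0.07 = 0 (operand ≠ 0)
  ~p1: Gödel ¬ of 0.48 = 0 (operand ≠ 0)
  (p1 -> ~p1): 0.48 > 0, so result = 0
  ~p2: Gödel ¬ of 0.07 = 0 (operand ≠ 0)
  (~p2 -> p1): 0 ≤ 0.48, so result = 1
  ~p1: Gödel ¬ of 0.48 = 0 (operand ≠ 0)
  ((~p2 -> p1) \/ ~p1) = max(1, 0) = 1
  ((p1 -> ~p1) /\ ((~p2 -> p1) \/ ~p1)) = min(0, 1) = 0
  (p2 \/ ((p1 -> ~p1) /\ ((~p2 -> p1) \/ ~p1))) = max(0.07, 0) = 0.07
  (~p2 /\ (p2 \/ ((p1 -> ~p1) /\ ((~p2 -> p1) \/ ~p1)))) = min(0, 0.07) = 0
  ((~p2 /\ (p2 \/ ((p1 -> ~p1) /\ ((~p2 -> p1) \/ ~p1)))) /\ p2) = min(0, 0.07) = 0
  (p1 -> ((~p2 /\ (p2 \/ ((p1 -> ~p1) /\ ((~p2 -> p1) \/ ~p1)))) /\ p2)): 0.48 > 0, so result = 0
  (~p1 /\ (p1 -> ((~p2 /\ (p2 \/ ((p1 -> ~p1) /\ ((~p2 -> p1) \/ ~p1)))) /\ p2))) = min(0, 0) = 0
  Gödel value = 0
Łukasiewicz evaluation:
  ~p1: Łukasiewicz ¬ gives 1 − 0.48 = 0.52
  ~p2: Łukasiewicz ¬ gives 1 − 0.07 = 0.93
  ~p1: Łukasiewicz ¬ gives 1 − 0.48 = 0.52
  (p1 -> ~p1): min(1, 1 − 0.48 + 0.52) = 1
  ~p2: Łukasiewicz ¬ gives 1 − 0.07 = 0.93
  (~p2 -> p1): min(1, 1 − 0.93 + 0.48) = 0.55
  ~p1: Łukasiewicz ¬ gives 1 − 0.48 = 0.52
  ((~p2 -> p1) \/ ~p1) = max(0.55, 0.52) = 0.55
  ((p1 -> ~p1) /\ ((~p2 -> p1) \/ ~p1)) = min(1, 0.55) = 0.55
  (p2 \/ ((p1 -> ~p1) /\ ((~p2 -> p1) \/ ~p1))) = max(0.07, 0.55) = 0.55
  (~p2 /\ (p2 \/ ((p1 -> ~p1) /\ ((~p2 -> p1) \/ ~p1)))) = min(0.93, 0.55) = 0.55
  ((~p2 /\ (p2 \/ ((p1 -> ~p1) /\ ((~p2 -> p1) \/ ~p1)))) /\ p2) = min(0.55, 0.07) = 0.07
  (p1 -> ((~p2 /\ (p2 \/ ((p1 -> ~p1) /\ ((~p2 -> p1) \/ ~p1)))) /\ p2)): min(1, 1 − 0.48 + 0.07) = 0.59
  (~p1 /\ (p1 -> ((~p2 /\ (p2 \/ ((p1 -> ~p1) /\ ((~p2 -> p1) \/ ~p1)))) /\ p2))) = min(0.52, 0.59) = 0.52
  Łukasiewicz value = 0.52
Difference: 0 − 0.52 = -0.52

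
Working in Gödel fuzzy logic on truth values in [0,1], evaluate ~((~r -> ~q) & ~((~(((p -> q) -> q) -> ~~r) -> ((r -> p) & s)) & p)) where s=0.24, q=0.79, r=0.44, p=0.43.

1.00

~r: Gödel ¬ of 0.44 = 0 (operand ≠ 0)
~q: Gödel ¬ of 0.79 = 0 (operand ≠ 0)
(~r -> ~q): 0 ≤ 0, so result = 1
(p -> q): 0.43 ≤ 0.79, so result = 1
((p -> q) -> q): 1 > 0.79, so result = 0.79
~r: Gödel ¬ of 0.44 = 0 (operand ≠ 0)
~~r: Gödel ¬ of 0 = 1 (operand is 0)
(((p -> q) -> q) -> ~~r): 0.79 ≤ 1, so result = 1
~(((p -> q) -> q) -> ~~r): Gödel ¬ of 1 = 0 (operand ≠ 0)
(r -> p): 0.44 > 0.43, so result = 0.43
((r -> p) & s) = min(0.43, 0.24) = 0.24
(~(((p -> q) -> q) -> ~~r) -> ((r -> p) & s)): 0 ≤ 0.24, so result = 1
((~(((p -> q) -> q) -> ~~r) -> ((r -> p) & s)) & p) = min(1, 0.43) = 0.43
~((~(((p -> q) -> q) -> ~~r) -> ((r -> p) & s)) & p): Gödel ¬ of 0.43 = 0 (operand ≠ 0)
((~r -> ~q) & ~((~(((p -> q) -> q) -> ~~r) -> ((r -> p) & s)) & p)) = min(1, 0) = 0
~((~r -> ~q) & ~((~(((p -> q) -> q) -> ~~r) -> ((r -> p) & s)) & p)): Gödel ¬ of 0 = 1 (operand is 0)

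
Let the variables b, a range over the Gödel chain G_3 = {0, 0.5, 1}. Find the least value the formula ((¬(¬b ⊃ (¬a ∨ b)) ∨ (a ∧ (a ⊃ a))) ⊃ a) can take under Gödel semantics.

The minimum is attained at b = 0, a = 0.5:
  ¬b: Gödel ¬ of 0 = 1 (operand is 0)
  ¬a: Gödel ¬ of 0.5 = 0 (operand ≠ 0)
  (¬a ∨ b) = max(0, 0) = 0
  (¬b ⊃ (¬a ∨ b)): 1 > 0, so result = 0
  ¬(¬b ⊃ (¬a ∨ b)): Gödel ¬ of 0 = 1 (operand is 0)
  (a ⊃ a): 0.5 ≤ 0.5, so result = 1
  (a ∧ (a ⊃ a)) = min(0.5, 1) = 0.5
  (¬(¬b ⊃ (¬a ∨ b)) ∨ (a ∧ (a ⊃ a))) = max(1, 0.5) = 1
  ((¬(¬b ⊃ (¬a ∨ b)) ∨ (a ∧ (a ⊃ a))) ⊃ a): 1 > 0.5, so result = 0.5
Checking all 9 assignments confirms none give a value below 0.50.

0.50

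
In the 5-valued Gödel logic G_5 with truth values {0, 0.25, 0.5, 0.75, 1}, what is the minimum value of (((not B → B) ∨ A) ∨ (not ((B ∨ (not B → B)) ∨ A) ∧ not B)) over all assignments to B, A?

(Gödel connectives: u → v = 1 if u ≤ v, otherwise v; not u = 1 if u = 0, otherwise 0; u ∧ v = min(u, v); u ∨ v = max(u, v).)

0.25

The minimum is attained at B = 0, A = 0.25:
  not B: Gödel ¬ of 0 = 1 (operand is 0)
  (not B → B): 1 > 0, so result = 0
  ((not B → B) ∨ A) = max(0, 0.25) = 0.25
  not B: Gödel ¬ of 0 = 1 (operand is 0)
  (not B → B): 1 > 0, so result = 0
  (B ∨ (not B → B)) = max(0, 0) = 0
  ((B ∨ (not B → B)) ∨ A) = max(0, 0.25) = 0.25
  not ((B ∨ (not B → B)) ∨ A): Gödel ¬ of 0.25 = 0 (operand ≠ 0)
  not B: Gödel ¬ of 0 = 1 (operand is 0)
  (not ((B ∨ (not B → B)) ∨ A) ∧ not B) = min(0, 1) = 0
  (((not B → B) ∨ A) ∨ (not ((B ∨ (not B → B)) ∨ A) ∧ not B)) = max(0.25, 0) = 0.25
Checking all 25 assignments confirms none give a value below 0.25.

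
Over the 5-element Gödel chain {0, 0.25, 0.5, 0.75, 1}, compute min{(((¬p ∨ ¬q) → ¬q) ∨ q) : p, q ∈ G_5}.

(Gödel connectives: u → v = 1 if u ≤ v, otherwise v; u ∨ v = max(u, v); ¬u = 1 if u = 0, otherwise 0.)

0.25

The minimum is attained at p = 0, q = 0.25:
  ¬p: Gödel ¬ of 0 = 1 (operand is 0)
  ¬q: Gödel ¬ of 0.25 = 0 (operand ≠ 0)
  (¬p ∨ ¬q) = max(1, 0) = 1
  ¬q: Gödel ¬ of 0.25 = 0 (operand ≠ 0)
  ((¬p ∨ ¬q) → ¬q): 1 > 0, so result = 0
  (((¬p ∨ ¬q) → ¬q) ∨ q) = max(0, 0.25) = 0.25
Checking all 25 assignments confirms none give a value below 0.25.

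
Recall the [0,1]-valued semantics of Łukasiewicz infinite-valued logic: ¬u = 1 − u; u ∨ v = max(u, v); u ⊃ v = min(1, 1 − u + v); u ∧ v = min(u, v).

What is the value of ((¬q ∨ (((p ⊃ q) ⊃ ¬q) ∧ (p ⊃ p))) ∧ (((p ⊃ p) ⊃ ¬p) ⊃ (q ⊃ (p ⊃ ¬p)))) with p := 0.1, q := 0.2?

0.80

¬q: Łukasiewicz ¬ gives 1 − 0.2 = 0.8
(p ⊃ q): min(1, 1 − 0.1 + 0.2) = 1
¬q: Łukasiewicz ¬ gives 1 − 0.2 = 0.8
((p ⊃ q) ⊃ ¬q): min(1, 1 − 1 + 0.8) = 0.8
(p ⊃ p): min(1, 1 − 0.1 + 0.1) = 1
(((p ⊃ q) ⊃ ¬q) ∧ (p ⊃ p)) = min(0.8, 1) = 0.8
(¬q ∨ (((p ⊃ q) ⊃ ¬q) ∧ (p ⊃ p))) = max(0.8, 0.8) = 0.8
(p ⊃ p): min(1, 1 − 0.1 + 0.1) = 1
¬p: Łukasiewicz ¬ gives 1 − 0.1 = 0.9
((p ⊃ p) ⊃ ¬p): min(1, 1 − 1 + 0.9) = 0.9
¬p: Łukasiewicz ¬ gives 1 − 0.1 = 0.9
(p ⊃ ¬p): min(1, 1 − 0.1 + 0.9) = 1
(q ⊃ (p ⊃ ¬p)): min(1, 1 − 0.2 + 1) = 1
(((p ⊃ p) ⊃ ¬p) ⊃ (q ⊃ (p ⊃ ¬p))): min(1, 1 − 0.9 + 1) = 1
((¬q ∨ (((p ⊃ q) ⊃ ¬q) ∧ (p ⊃ p))) ∧ (((p ⊃ p) ⊃ ¬p) ⊃ (q ⊃ (p ⊃ ¬p)))) = min(0.8, 1) = 0.8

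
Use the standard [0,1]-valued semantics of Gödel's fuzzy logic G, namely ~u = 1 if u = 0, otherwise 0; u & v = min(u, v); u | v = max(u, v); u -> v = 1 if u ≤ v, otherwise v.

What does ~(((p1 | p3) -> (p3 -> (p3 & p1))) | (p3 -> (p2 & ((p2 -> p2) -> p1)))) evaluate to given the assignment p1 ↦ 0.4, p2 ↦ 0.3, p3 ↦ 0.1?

(p1 | p3) = max(0.4, 0.1) = 0.4
(p3 & p1) = min(0.1, 0.4) = 0.1
(p3 -> (p3 & p1)): 0.1 ≤ 0.1, so result = 1
((p1 | p3) -> (p3 -> (p3 & p1))): 0.4 ≤ 1, so result = 1
(p2 -> p2): 0.3 ≤ 0.3, so result = 1
((p2 -> p2) -> p1): 1 > 0.4, so result = 0.4
(p2 & ((p2 -> p2) -> p1)) = min(0.3, 0.4) = 0.3
(p3 -> (p2 & ((p2 -> p2) -> p1))): 0.1 ≤ 0.3, so result = 1
(((p1 | p3) -> (p3 -> (p3 & p1))) | (p3 -> (p2 & ((p2 -> p2) -> p1)))) = max(1, 1) = 1
~(((p1 | p3) -> (p3 -> (p3 & p1))) | (p3 -> (p2 & ((p2 -> p2) -> p1)))): Gödel ¬ of 1 = 0 (operand ≠ 0)

0.00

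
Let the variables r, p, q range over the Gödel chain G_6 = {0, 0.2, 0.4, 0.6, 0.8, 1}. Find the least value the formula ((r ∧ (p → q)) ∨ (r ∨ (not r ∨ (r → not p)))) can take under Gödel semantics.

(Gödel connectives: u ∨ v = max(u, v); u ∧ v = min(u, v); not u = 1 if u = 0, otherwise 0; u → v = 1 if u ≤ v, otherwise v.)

0.20

The minimum is attained at r = 0.2, p = 0.2, q = 0:
  (p → q): 0.2 > 0, so result = 0
  (r ∧ (p → q)) = min(0.2, 0) = 0
  not r: Gödel ¬ of 0.2 = 0 (operand ≠ 0)
  not p: Gödel ¬ of 0.2 = 0 (operand ≠ 0)
  (r → not p): 0.2 > 0, so result = 0
  (not r ∨ (r → not p)) = max(0, 0) = 0
  (r ∨ (not r ∨ (r → not p))) = max(0.2, 0) = 0.2
  ((r ∧ (p → q)) ∨ (r ∨ (not r ∨ (r → not p)))) = max(0, 0.2) = 0.2
Checking all 216 assignments confirms none give a value below 0.20.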